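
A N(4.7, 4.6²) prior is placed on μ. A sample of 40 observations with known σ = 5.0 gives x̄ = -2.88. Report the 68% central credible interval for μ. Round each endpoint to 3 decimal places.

Posterior precision = 1/4.6² + 40/5.0² = 0.0473 + 1.6000 = 1.6473, so posterior SD = 0.7791.
Posterior mean = (4.7/4.6² + 40·-2.88/5.0²) / 1.6473 = -2.6625.
Interval: -2.6625 ± 0.994 × 0.7791 → [-3.437, -1.888].

[-3.437, -1.888]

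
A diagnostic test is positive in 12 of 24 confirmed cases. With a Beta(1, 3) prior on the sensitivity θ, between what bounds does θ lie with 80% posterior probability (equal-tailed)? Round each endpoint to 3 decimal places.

[0.345, 0.585]

Posterior: Beta(1+12, 3+12) = Beta(13, 15).
Equal-tailed 80% interval: the 0.1 and 0.9 quantiles of Beta(13, 15).
Posterior mean ≈ 0.464, SD ≈ 0.093; a Normal approximation gives roughly [0.346, 0.583].
Exact: F⁻¹(0.1) = 0.345; F⁻¹(0.9) = 0.585.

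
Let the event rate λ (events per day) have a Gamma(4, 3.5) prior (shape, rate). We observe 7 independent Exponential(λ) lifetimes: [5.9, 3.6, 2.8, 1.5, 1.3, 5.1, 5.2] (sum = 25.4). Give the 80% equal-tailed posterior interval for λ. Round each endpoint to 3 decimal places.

[0.243, 0.533]

Posterior: Gamma(4+7, 3.5+25.4) = Gamma(11, 28.9) (shape, rate).
Equal-tailed 80% interval: Gamma(11, 28.9) quantiles at 0.1 and 0.9.
Posterior mean ≈ 0.381, SD ≈ 0.115; a Normal approximation gives roughly [0.234, 0.528].
Exact: lower = 0.243; upper = 0.533.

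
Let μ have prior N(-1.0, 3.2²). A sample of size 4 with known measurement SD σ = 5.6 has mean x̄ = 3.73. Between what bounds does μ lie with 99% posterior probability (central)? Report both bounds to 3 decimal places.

Posterior precision = 1/3.2² + 4/5.6² = 0.0977 + 0.1276 = 0.2252, so posterior SD = 2.1072.
Posterior mean = (-1.0/3.2² + 4·3.73/5.6²) / 0.2252 = 1.6789.
Interval: 1.6789 ± 2.576 × 2.1072 → [-3.749, 7.107].

[-3.749, 7.107]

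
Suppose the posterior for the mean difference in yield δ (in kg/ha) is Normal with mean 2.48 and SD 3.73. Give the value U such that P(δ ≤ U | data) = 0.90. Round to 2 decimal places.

Need U with P(δ ≤ U) = 0.90: U = 2.48 + z_{0.1}·3.73.
z = 1.282; U = 2.48 + 1.282 × 3.73 = 7.26.

7.26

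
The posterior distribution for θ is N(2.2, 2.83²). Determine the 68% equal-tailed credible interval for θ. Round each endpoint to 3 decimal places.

[-0.614, 5.014]

The posterior is symmetric, so the 68% equal-tailed interval is θ = 2.2 ± z·2.83 with z = 0.994.
Half-width: 0.994 × 2.83 = 2.814.
2.2 − 2.814 = -0.614; 2.2 + 2.814 = 5.014.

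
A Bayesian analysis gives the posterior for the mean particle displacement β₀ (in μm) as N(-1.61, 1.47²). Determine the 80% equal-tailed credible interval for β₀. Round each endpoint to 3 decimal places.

[-3.494, 0.274]

The posterior is symmetric, so the 80% equal-tailed interval is β₀ = -1.61 ± z·1.47 with z = 1.282.
Half-width: 1.282 × 1.47 = 1.884.
-1.61 − 1.884 = -3.494; -1.61 + 1.884 = 0.274.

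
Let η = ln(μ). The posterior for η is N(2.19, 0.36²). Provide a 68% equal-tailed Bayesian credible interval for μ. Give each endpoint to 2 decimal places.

On the log scale the 68% interval is 2.19 ± 0.994 × 0.36 = [1.8320, 2.5480].
Exponentiate: [e^1.8320, e^2.5480] = [6.25, 12.78].

[6.25, 12.78]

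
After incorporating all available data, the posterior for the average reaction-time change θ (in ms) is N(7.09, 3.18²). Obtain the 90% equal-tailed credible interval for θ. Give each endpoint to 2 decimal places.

[1.86, 12.32]

The posterior is symmetric, so the 90% equal-tailed interval is θ = 7.09 ± z·3.18 with z = 1.645.
Half-width: 1.645 × 3.18 = 5.23.
7.09 − 5.23 = 1.86; 7.09 + 5.23 = 12.32.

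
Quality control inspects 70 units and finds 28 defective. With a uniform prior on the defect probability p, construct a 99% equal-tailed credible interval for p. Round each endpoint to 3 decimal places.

[0.262, 0.554]

Posterior: Beta(1+28, 1+42) = Beta(29, 43).
Equal-tailed 99% interval: the 0.005 and 0.995 quantiles of Beta(29, 43).
Posterior mean ≈ 0.403, SD ≈ 0.057; a Normal approximation gives roughly [0.255, 0.551].
Exact: F⁻¹(0.005) = 0.262; F⁻¹(0.995) = 0.554.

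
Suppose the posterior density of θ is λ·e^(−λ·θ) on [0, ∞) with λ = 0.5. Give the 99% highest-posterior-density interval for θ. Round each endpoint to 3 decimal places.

The exponential density is strictly decreasing on [0, ∞), so the HPD interval is anchored at 0: [0, q] with P(θ ≤ q) = 0.99.
q = −ln(1 − 0.99) / 0.5 = 4.6052 / 0.5 = 9.210.

[0.000, 9.210]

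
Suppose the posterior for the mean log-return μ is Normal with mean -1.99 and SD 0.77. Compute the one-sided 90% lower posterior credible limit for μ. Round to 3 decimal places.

-2.977

Need L with P(μ ≥ L) = 0.90: L = -1.99 − z_{0.1}·0.77.
z = 1.282; L = -1.99 − 1.282 × 0.77 = -2.977.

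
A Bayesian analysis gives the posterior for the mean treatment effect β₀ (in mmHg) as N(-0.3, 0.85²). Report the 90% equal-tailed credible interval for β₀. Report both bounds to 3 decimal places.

[-1.698, 1.098]

The posterior is symmetric, so the 90% equal-tailed interval is β₀ = -0.3 ± z·0.85 with z = 1.645.
Half-width: 1.645 × 0.85 = 1.398.
-0.3 − 1.398 = -1.698; -0.3 + 1.398 = 1.098.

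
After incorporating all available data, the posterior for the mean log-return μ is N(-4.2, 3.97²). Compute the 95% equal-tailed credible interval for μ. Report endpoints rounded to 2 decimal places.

[-11.98, 3.58]

The posterior is symmetric, so the 95% equal-tailed interval is μ = -4.2 ± z·3.97 with z = 1.960.
Half-width: 1.960 × 3.97 = 7.78.
-4.2 − 7.78 = -11.98; -4.2 + 7.78 = 3.58.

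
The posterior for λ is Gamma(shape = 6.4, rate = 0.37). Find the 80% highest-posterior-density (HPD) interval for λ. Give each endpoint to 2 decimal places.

The posterior is unimodal and skewed, so the HPD interval has equal density at both endpoints and is the shortest 80% interval.
Solving f(7.87) = f(24.36) with F(24.36) − F(7.87) = 0.80 gives [7.87, 24.36].
For comparison, the equal-tailed interval is [9.31, 26.43]; the HPD is narrower and shifted toward the mode.

[7.87, 24.36]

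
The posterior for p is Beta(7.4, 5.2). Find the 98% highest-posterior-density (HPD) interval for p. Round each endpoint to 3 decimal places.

The posterior is unimodal and skewed, so the HPD interval has equal density at both endpoints and is the shortest 98% interval.
Solving f(0.282) = f(0.871) with F(0.871) − F(0.282) = 0.98 gives [0.282, 0.871].
For comparison, the equal-tailed interval is [0.273, 0.863]; the HPD is narrower and shifted toward the mode.

[0.282, 0.871]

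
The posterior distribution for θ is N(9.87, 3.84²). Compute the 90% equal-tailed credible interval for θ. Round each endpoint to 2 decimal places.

The posterior is symmetric, so the 90% equal-tailed interval is θ = 9.87 ± z·3.84 with z = 1.645.
Half-width: 1.645 × 3.84 = 6.32.
9.87 − 6.32 = 3.55; 9.87 + 6.32 = 16.19.

[3.55, 16.19]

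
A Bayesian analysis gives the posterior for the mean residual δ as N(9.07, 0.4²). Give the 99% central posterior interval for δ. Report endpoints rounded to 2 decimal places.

[8.04, 10.10]

The posterior is symmetric, so the 99% equal-tailed interval is δ = 9.07 ± z·0.4 with z = 2.576.
Half-width: 2.576 × 0.4 = 1.03.
9.07 − 1.03 = 8.04; 9.07 + 1.03 = 10.10.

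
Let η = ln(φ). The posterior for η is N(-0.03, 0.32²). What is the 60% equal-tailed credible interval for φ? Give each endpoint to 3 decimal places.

On the log scale the 60% interval is -0.03 ± 0.842 × 0.32 = [-0.2993, 0.2393].
Exponentiate: [e^-0.2993, e^0.2393] = [0.741, 1.270].

[0.741, 1.270]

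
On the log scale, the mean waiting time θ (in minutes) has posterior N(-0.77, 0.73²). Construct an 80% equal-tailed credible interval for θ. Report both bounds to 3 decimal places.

On the log scale the 80% interval is -0.77 ± 1.282 × 0.73 = [-1.7055, 0.1655].
Exponentiate: [e^-1.7055, e^0.1655] = [0.182, 1.180].

[0.182, 1.180]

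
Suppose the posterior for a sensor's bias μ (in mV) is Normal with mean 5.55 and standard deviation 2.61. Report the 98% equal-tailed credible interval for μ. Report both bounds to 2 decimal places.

[-0.52, 11.62]

The posterior is symmetric, so the 98% equal-tailed interval is μ = 5.55 ± z·2.61 with z = 2.326.
Half-width: 2.326 × 2.61 = 6.07.
5.55 − 6.07 = -0.52; 5.55 + 6.07 = 11.62.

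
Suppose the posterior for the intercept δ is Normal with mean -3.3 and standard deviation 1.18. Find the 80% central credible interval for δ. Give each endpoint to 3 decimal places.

The posterior is symmetric, so the 80% equal-tailed interval is δ = -3.3 ± z·1.18 with z = 1.282.
Half-width: 1.282 × 1.18 = 1.512.
-3.3 − 1.512 = -4.812; -3.3 + 1.512 = -1.788.

[-4.812, -1.788]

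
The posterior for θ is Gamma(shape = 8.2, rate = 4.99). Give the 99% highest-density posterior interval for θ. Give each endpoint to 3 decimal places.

[0.454, 3.329]

The posterior is unimodal and skewed, so the HPD interval has equal density at both endpoints and is the shortest 99% interval.
Solving f(0.454) = f(3.329) with F(3.329) − F(0.454) = 0.99 gives [0.454, 3.329].
For comparison, the equal-tailed interval is [0.537, 3.492]; the HPD is narrower and shifted toward the mode.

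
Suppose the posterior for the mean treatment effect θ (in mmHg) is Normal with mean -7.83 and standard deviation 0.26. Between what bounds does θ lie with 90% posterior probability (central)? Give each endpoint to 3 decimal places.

The posterior is symmetric, so the 90% equal-tailed interval is θ = -7.83 ± z·0.26 with z = 1.645.
Half-width: 1.645 × 0.26 = 0.428.
-7.83 − 0.428 = -8.258; -7.83 + 0.428 = -7.402.

[-8.258, -7.402]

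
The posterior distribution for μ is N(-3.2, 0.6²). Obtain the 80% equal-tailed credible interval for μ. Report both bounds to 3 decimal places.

The posterior is symmetric, so the 80% equal-tailed interval is μ = -3.2 ± z·0.6 with z = 1.282.
Half-width: 1.282 × 0.6 = 0.769.
-3.2 − 0.769 = -3.969; -3.2 + 0.769 = -2.431.

[-3.969, -2.431]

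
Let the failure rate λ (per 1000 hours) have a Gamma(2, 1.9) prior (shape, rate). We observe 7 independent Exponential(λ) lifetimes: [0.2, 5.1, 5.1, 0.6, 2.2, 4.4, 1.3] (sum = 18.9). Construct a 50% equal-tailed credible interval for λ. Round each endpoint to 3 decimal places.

Posterior: Gamma(2+7, 1.9+18.9) = Gamma(9, 20.8) (shape, rate).
Equal-tailed 50% interval: Gamma(9, 20.8) quantiles at 0.25 and 0.75.
Posterior mean ≈ 0.433, SD ≈ 0.144; a Normal approximation gives roughly [0.335, 0.530].
Exact: lower = 0.329; upper = 0.519.

[0.329, 0.519]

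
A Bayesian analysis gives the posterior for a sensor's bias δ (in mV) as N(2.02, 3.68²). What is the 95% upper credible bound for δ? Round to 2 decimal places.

Need U with P(δ ≤ U) = 0.95: U = 2.02 + z_{0.05}·3.68.
z = 1.645; U = 2.02 + 1.645 × 3.68 = 8.07.

8.07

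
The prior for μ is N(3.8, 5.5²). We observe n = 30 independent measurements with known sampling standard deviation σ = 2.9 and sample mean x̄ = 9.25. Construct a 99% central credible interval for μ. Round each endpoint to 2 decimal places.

Posterior precision = 1/5.5² + 30/2.9² = 0.0331 + 3.5672 = 3.6002, so posterior SD = 0.5270.
Posterior mean = (3.8/5.5² + 30·9.25/2.9²) / 3.6002 = 9.2000.
Interval: 9.2000 ± 2.576 × 0.5270 → [7.84, 10.56].

[7.84, 10.56]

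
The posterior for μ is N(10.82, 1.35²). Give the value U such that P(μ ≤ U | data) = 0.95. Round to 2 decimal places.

Need U with P(μ ≤ U) = 0.95: U = 10.82 + z_{0.05}·1.35.
z = 1.645; U = 10.82 + 1.645 × 1.35 = 13.04.

13.04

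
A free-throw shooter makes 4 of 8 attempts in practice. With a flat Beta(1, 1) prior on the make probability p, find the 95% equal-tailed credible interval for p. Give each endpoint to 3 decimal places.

[0.212, 0.788]

Posterior: Beta(1+4, 1+4) = Beta(5, 5).
Equal-tailed 95% interval: the 0.025 and 0.975 quantiles of Beta(5, 5).
Posterior mean ≈ 0.500, SD ≈ 0.151; a Normal approximation gives roughly [0.205, 0.795].
Exact: F⁻¹(0.025) = 0.212; F⁻¹(0.975) = 0.788.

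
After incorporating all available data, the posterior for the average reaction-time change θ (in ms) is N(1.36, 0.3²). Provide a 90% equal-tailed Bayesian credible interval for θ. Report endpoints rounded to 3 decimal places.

[0.867, 1.853]

The posterior is symmetric, so the 90% equal-tailed interval is θ = 1.36 ± z·0.3 with z = 1.645.
Half-width: 1.645 × 0.3 = 0.493.
1.36 − 0.493 = 0.867; 1.36 + 0.493 = 1.853.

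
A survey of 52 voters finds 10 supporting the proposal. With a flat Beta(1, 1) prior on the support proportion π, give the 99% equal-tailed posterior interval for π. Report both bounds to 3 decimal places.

Posterior: Beta(1+10, 1+42) = Beta(11, 43).
Equal-tailed 99% interval: the 0.005 and 0.995 quantiles of Beta(11, 43).
Posterior mean ≈ 0.204, SD ≈ 0.054; a Normal approximation gives roughly [0.064, 0.344].
Exact: F⁻¹(0.005) = 0.086; F⁻¹(0.995) = 0.361.

[0.086, 0.361]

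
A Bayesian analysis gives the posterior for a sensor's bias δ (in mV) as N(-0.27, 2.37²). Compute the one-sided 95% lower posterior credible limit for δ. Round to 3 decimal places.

-4.168

Need L with P(δ ≥ L) = 0.95: L = -0.27 − z_{0.05}·2.37.
z = 1.645; L = -0.27 − 1.645 × 2.37 = -4.168.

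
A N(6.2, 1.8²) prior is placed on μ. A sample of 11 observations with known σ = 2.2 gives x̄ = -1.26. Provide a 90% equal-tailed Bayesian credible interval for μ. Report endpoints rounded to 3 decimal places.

Posterior precision = 1/1.8² + 11/2.2² = 0.3086 + 2.2727 = 2.5814, so posterior SD = 0.6224.
Posterior mean = (6.2/1.8² + 11·-1.26/2.2²) / 2.5814 = -0.3680.
Interval: -0.3680 ± 1.645 × 0.6224 → [-1.392, 0.656].

[-1.392, 0.656]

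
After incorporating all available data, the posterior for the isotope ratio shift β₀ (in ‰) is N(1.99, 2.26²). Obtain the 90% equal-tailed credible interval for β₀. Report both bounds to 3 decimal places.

The posterior is symmetric, so the 90% equal-tailed interval is β₀ = 1.99 ± z·2.26 with z = 1.645.
Half-width: 1.645 × 2.26 = 3.717.
1.99 − 3.717 = -1.727; 1.99 + 3.717 = 5.707.

[-1.727, 5.707]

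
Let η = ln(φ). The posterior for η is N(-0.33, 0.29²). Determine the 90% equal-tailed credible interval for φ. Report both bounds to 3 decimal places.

On the log scale the 90% interval is -0.33 ± 1.645 × 0.29 = [-0.8070, 0.1470].
Exponentiate: [e^-0.8070, e^0.1470] = [0.446, 1.158].

[0.446, 1.158]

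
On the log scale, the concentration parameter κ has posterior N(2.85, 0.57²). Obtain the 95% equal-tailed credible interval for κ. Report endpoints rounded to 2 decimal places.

On the log scale the 95% interval is 2.85 ± 1.960 × 0.57 = [1.7328, 3.9672].
Exponentiate: [e^1.7328, e^3.9672] = [5.66, 52.84].

[5.66, 52.84]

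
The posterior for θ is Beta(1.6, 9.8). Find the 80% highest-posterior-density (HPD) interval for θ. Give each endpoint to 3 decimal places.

The posterior is unimodal and skewed, so the HPD interval has equal density at both endpoints and is the shortest 80% interval.
Solving f(0.006) = f(0.220) with F(0.220) − F(0.006) = 0.80 gives [0.006, 0.220].
For comparison, the equal-tailed interval is [0.033, 0.278]; the HPD is narrower and shifted toward the mode.

[0.006, 0.220]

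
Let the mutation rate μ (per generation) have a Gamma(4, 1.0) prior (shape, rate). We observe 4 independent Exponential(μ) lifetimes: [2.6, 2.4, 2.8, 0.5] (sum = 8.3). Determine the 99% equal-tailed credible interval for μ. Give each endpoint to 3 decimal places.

Posterior: Gamma(4+4, 1.0+8.3) = Gamma(8, 9.3) (shape, rate).
Equal-tailed 99% interval: Gamma(8, 9.3) quantiles at 0.005 and 0.995.
Posterior mean ≈ 0.860, SD ≈ 0.304; a Normal approximation gives roughly [0.077, 1.644].
Exact: lower = 0.276; upper = 1.842.

[0.276, 1.842]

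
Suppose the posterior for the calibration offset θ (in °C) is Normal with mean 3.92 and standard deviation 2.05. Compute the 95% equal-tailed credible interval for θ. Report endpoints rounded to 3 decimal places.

[-0.098, 7.938]

The posterior is symmetric, so the 95% equal-tailed interval is θ = 3.92 ± z·2.05 with z = 1.960.
Half-width: 1.960 × 2.05 = 4.018.
3.92 − 4.018 = -0.098; 3.92 + 4.018 = 7.938.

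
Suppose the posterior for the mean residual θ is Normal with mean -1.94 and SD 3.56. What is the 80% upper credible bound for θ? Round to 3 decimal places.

Need U with P(θ ≤ U) = 0.80: U = -1.94 + z_{0.2}·3.56.
z = 0.842; U = -1.94 + 0.842 × 3.56 = 1.056.

1.056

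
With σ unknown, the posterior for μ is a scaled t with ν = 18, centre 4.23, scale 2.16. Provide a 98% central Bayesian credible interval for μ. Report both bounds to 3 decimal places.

[-1.283, 9.743]

The t_18 distribution is symmetric; the 98% interval is 4.23 ± t·2.16 with t_{0.99,18} = 2.552.
Half-width: 2.552 × 2.16 = 5.513.
4.23 − 5.513 = -1.283; 4.23 + 5.513 = 9.743.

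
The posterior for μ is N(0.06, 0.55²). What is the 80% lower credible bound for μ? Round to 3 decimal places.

Need L with P(μ ≥ L) = 0.80: L = 0.06 − z_{0.2}·0.55.
z = 0.842; L = 0.06 − 0.842 × 0.55 = -0.403.

-0.403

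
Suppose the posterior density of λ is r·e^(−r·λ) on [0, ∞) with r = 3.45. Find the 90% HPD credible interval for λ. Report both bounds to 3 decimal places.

The exponential density is strictly decreasing on [0, ∞), so the HPD interval is anchored at 0: [0, q] with P(λ ≤ q) = 0.90.
q = −ln(1 − 0.90) / 3.45 = 2.3026 / 3.45 = 0.667.

[0.000, 0.667]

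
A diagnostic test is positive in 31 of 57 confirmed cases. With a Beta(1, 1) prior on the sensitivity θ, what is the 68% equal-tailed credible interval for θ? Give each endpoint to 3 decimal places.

Posterior: Beta(1+31, 1+26) = Beta(32, 27).
Equal-tailed 68% interval: the 0.16 and 0.84 quantiles of Beta(32, 27).
Posterior mean ≈ 0.542, SD ≈ 0.064; a Normal approximation gives roughly [0.478, 0.606].
Exact: F⁻¹(0.16) = 0.478; F⁻¹(0.84) = 0.607.

[0.478, 0.607]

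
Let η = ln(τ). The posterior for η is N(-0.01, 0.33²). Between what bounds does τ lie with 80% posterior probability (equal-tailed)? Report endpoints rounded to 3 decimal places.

On the log scale the 80% interval is -0.01 ± 1.282 × 0.33 = [-0.4329, 0.4129].
Exponentiate: [e^-0.4329, e^0.4129] = [0.649, 1.511].

[0.649, 1.511]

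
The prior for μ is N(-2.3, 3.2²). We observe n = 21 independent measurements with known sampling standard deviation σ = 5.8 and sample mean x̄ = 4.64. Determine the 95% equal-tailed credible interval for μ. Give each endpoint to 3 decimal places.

Posterior precision = 1/3.2² + 21/5.8² = 0.0977 + 0.6243 = 0.7219, so posterior SD = 1.1769.
Posterior mean = (-2.3/3.2² + 21·4.64/5.8²) / 0.7219 = 3.7012.
Interval: 3.7012 ± 1.960 × 1.1769 → [1.394, 6.008].

[1.394, 6.008]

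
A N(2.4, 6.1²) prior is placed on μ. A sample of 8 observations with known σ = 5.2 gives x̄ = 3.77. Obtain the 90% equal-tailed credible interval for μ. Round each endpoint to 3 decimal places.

[0.761, 6.551]

Posterior precision = 1/6.1² + 8/5.2² = 0.0269 + 0.2959 = 0.3227, so posterior SD = 1.7603.
Posterior mean = (2.4/6.1² + 8·3.77/5.2²) / 0.3227 = 3.6559.
Interval: 3.6559 ± 1.645 × 1.7603 → [0.761, 6.551].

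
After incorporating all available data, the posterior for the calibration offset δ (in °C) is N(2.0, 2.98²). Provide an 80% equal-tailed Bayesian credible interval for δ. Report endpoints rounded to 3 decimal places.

[-1.819, 5.819]

The posterior is symmetric, so the 80% equal-tailed interval is δ = 2.0 ± z·2.98 with z = 1.282.
Half-width: 1.282 × 2.98 = 3.819.
2.0 − 3.819 = -1.819; 2.0 + 3.819 = 5.819.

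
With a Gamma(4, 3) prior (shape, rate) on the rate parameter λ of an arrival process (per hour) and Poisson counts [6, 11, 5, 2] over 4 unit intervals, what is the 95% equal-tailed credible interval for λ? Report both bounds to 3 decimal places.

Posterior: Gamma(4+24, 3+4) = Gamma(28, 7) (shape, rate).
Equal-tailed 95% interval: Gamma(28, 7) quantiles at 0.025 and 0.975.
Posterior mean ≈ 4.000, SD ≈ 0.756; a Normal approximation gives roughly [2.518, 5.482].
Exact: lower = 2.658; upper = 5.612.

[2.658, 5.612]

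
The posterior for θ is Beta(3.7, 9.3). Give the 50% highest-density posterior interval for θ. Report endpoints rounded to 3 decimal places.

The posterior is unimodal and skewed, so the HPD interval has equal density at both endpoints and is the shortest 50% interval.
Solving f(0.169) = f(0.334) with F(0.334) − F(0.169) = 0.50 gives [0.169, 0.334].
For comparison, the equal-tailed interval is [0.195, 0.363]; the HPD is narrower and shifted toward the mode.

[0.169, 0.334]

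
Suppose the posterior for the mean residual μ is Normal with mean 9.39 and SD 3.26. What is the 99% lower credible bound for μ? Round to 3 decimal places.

1.806

Need L with P(μ ≥ L) = 0.99: L = 9.39 − z_{0.01}·3.26.
z = 2.326; L = 9.39 − 2.326 × 3.26 = 1.806.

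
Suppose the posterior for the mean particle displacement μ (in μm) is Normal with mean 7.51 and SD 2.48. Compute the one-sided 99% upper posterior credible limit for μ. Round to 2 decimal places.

13.28

Need U with P(μ ≤ U) = 0.99: U = 7.51 + z_{0.01}·2.48.
z = 2.326; U = 7.51 + 2.326 × 2.48 = 13.28.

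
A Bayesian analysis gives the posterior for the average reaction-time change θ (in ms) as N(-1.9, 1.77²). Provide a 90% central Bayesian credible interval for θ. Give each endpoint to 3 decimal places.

[-4.811, 1.011]

The posterior is symmetric, so the 90% equal-tailed interval is θ = -1.9 ± z·1.77 with z = 1.645.
Half-width: 1.645 × 1.77 = 2.911.
-1.9 − 2.911 = -4.811; -1.9 + 2.911 = 1.011.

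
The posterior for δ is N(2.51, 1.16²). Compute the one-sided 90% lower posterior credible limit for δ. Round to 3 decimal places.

Need L with P(δ ≥ L) = 0.90: L = 2.51 − z_{0.1}·1.16.
z = 1.282; L = 2.51 − 1.282 × 1.16 = 1.023.

1.023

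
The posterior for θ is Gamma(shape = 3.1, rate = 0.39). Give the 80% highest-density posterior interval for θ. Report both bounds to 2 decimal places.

[1.82, 11.95]

The posterior is unimodal and skewed, so the HPD interval has equal density at both endpoints and is the shortest 80% interval.
Solving f(1.82) = f(11.95) with F(11.95) − F(1.82) = 0.80 gives [1.82, 11.95].
For comparison, the equal-tailed interval is [2.98, 14.00]; the HPD is narrower and shifted toward the mode.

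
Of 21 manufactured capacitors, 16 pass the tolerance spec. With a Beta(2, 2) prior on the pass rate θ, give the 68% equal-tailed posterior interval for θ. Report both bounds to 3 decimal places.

Posterior: Beta(2+16, 2+5) = Beta(18, 7).
Equal-tailed 68% interval: the 0.16 and 0.84 quantiles of Beta(18, 7).
Posterior mean ≈ 0.720, SD ≈ 0.088; a Normal approximation gives roughly [0.632, 0.808].
Exact: F⁻¹(0.16) = 0.631; F⁻¹(0.84) = 0.809.

[0.631, 0.809]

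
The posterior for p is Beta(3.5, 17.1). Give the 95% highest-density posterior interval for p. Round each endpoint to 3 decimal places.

The posterior is unimodal and skewed, so the HPD interval has equal density at both endpoints and is the shortest 95% interval.
Solving f(0.031) = f(0.329) with F(0.329) − F(0.031) = 0.95 gives [0.031, 0.329].
For comparison, the equal-tailed interval is [0.045, 0.355]; the HPD is narrower and shifted toward the mode.

[0.031, 0.329]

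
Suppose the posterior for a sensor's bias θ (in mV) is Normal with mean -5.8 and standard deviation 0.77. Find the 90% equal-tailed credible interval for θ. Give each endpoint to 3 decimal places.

[-7.067, -4.533]

The posterior is symmetric, so the 90% equal-tailed interval is θ = -5.8 ± z·0.77 with z = 1.645.
Half-width: 1.645 × 0.77 = 1.267.
-5.8 − 1.267 = -7.067; -5.8 + 1.267 = -4.533.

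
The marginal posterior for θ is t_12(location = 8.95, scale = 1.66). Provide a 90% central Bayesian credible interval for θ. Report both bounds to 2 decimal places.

[5.99, 11.91]

The t_12 distribution is symmetric; the 90% interval is 8.95 ± t·1.66 with t_{0.95,12} = 1.782.
Half-width: 1.782 × 1.66 = 2.96.
8.95 − 2.96 = 5.99; 8.95 + 2.96 = 11.91.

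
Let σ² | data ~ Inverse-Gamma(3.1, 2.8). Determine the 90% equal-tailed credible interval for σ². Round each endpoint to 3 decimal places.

[0.434, 3.221]

Inverse-Gamma(3.1, 2.8) quantiles: F⁻¹(0.05) and F⁻¹(0.95).
Equivalently, 1/σ² ~ Gamma(3.1, rate = 2.8); invert its 0.95 and 0.05 quantiles.
Posterior mean ≈ 1.333, SD ≈ 1.271; a Normal approximation gives roughly [-0.758, 3.424].
Exact: lower = 0.434; upper = 3.221.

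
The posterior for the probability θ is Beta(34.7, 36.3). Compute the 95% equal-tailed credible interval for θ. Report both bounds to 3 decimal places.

[0.374, 0.604]

Posterior: Beta(34.7, 36.3).
Equal-tailed 95% interval: the 0.025 and 0.975 quantiles of Beta(34.7, 36.3).
Posterior mean ≈ 0.489, SD ≈ 0.059; a Normal approximation gives roughly [0.373, 0.604].
Exact: F⁻¹(0.025) = 0.374; F⁻¹(0.975) = 0.604.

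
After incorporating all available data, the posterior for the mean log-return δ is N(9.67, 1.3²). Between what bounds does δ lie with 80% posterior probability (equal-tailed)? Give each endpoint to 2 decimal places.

[8.00, 11.34]

The posterior is symmetric, so the 80% equal-tailed interval is δ = 9.67 ± z·1.3 with z = 1.282.
Half-width: 1.282 × 1.3 = 1.67.
9.67 − 1.67 = 8.00; 9.67 + 1.67 = 11.34.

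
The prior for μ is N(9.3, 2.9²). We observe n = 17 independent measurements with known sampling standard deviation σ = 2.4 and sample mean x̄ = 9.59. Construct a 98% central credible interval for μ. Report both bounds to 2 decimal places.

[8.25, 10.91]

Posterior precision = 1/2.9² + 17/2.4² = 0.1189 + 2.9514 = 3.0703, so posterior SD = 0.5707.
Posterior mean = (9.3/2.9² + 17·9.59/2.4²) / 3.0703 = 9.5788.
Interval: 9.5788 ± 2.326 × 0.5707 → [8.25, 10.91].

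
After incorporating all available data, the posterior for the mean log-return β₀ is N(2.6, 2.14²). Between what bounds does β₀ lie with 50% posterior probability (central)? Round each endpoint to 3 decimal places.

The posterior is symmetric, so the 50% equal-tailed interval is β₀ = 2.6 ± z·2.14 with z = 0.674.
Half-width: 0.674 × 2.14 = 1.443.
2.6 − 1.443 = 1.157; 2.6 + 1.443 = 4.043.

[1.157, 4.043]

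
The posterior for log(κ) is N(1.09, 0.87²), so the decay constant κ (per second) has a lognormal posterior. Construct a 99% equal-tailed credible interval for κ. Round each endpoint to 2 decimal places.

On the log scale the 99% interval is 1.09 ± 2.576 × 0.87 = [-1.1510, 3.3310].
Exponentiate: [e^-1.1510, e^3.3310] = [0.32, 27.97].

[0.32, 27.97]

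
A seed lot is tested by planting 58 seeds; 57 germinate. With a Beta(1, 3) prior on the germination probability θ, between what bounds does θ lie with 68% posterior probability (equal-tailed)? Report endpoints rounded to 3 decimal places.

[0.906, 0.965]

Posterior: Beta(1+57, 3+1) = Beta(58, 4).
Equal-tailed 68% interval: the 0.16 and 0.84 quantiles of Beta(58, 4).
Posterior mean ≈ 0.935, SD ≈ 0.031; a Normal approximation gives roughly [0.905, 0.966].
Exact: F⁻¹(0.16) = 0.906; F⁻¹(0.84) = 0.965.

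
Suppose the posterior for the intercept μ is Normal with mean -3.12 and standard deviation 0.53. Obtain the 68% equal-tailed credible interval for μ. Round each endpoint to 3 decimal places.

The posterior is symmetric, so the 68% equal-tailed interval is μ = -3.12 ± z·0.53 with z = 0.994.
Half-width: 0.994 × 0.53 = 0.527.
-3.12 − 0.527 = -3.647; -3.12 + 0.527 = -2.593.

[-3.647, -2.593]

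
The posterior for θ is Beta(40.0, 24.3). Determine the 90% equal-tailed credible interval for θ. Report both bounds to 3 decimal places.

Posterior: Beta(40.0, 24.3).
Equal-tailed 90% interval: the 0.05 and 0.95 quantiles of Beta(40.0, 24.3).
Posterior mean ≈ 0.622, SD ≈ 0.060; a Normal approximation gives roughly [0.523, 0.721].
Exact: F⁻¹(0.05) = 0.521; F⁻¹(0.95) = 0.719.

[0.521, 0.719]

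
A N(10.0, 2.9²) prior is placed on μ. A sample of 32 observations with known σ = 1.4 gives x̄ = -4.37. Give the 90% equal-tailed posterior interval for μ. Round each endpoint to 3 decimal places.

Posterior precision = 1/2.9² + 32/1.4² = 0.1189 + 16.3265 = 16.4454, so posterior SD = 0.2466.
Posterior mean = (10.0/2.9² + 32·-4.37/1.4²) / 16.4454 = -4.2661.
Interval: -4.2661 ± 1.645 × 0.2466 → [-4.672, -3.860].

[-4.672, -3.860]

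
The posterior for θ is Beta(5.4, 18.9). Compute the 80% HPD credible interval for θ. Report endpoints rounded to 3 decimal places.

The posterior is unimodal and skewed, so the HPD interval has equal density at both endpoints and is the shortest 80% interval.
Solving f(0.107) = f(0.315) with F(0.315) − F(0.107) = 0.80 gives [0.107, 0.315].
For comparison, the equal-tailed interval is [0.121, 0.334]; the HPD is narrower and shifted toward the mode.

[0.107, 0.315]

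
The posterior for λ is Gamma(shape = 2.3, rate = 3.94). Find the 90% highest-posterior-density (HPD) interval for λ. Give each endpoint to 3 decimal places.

The posterior is unimodal and skewed, so the HPD interval has equal density at both endpoints and is the shortest 90% interval.
Solving f(0.043) = f(1.118) with F(1.118) − F(0.043) = 0.90 gives [0.043, 1.118].
For comparison, the equal-tailed interval is [0.122, 1.326]; the HPD is narrower and shifted toward the mode.

[0.043, 1.118]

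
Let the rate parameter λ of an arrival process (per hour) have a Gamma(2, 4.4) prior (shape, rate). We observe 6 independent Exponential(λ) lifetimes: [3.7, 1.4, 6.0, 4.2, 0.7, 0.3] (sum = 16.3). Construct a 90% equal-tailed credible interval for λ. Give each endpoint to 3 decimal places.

Posterior: Gamma(2+6, 4.4+16.3) = Gamma(8, 20.7) (shape, rate).
Equal-tailed 90% interval: Gamma(8, 20.7) quantiles at 0.05 and 0.95.
Posterior mean ≈ 0.386, SD ≈ 0.137; a Normal approximation gives roughly [0.162, 0.611].
Exact: lower = 0.192; upper = 0.635.

[0.192, 0.635]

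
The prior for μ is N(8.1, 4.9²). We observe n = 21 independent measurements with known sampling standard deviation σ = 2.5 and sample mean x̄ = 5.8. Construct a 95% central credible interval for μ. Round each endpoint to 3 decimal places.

[4.765, 6.891]

Posterior precision = 1/4.9² + 21/2.5² = 0.0416 + 3.3600 = 3.4016, so posterior SD = 0.5422.
Posterior mean = (8.1/4.9² + 21·5.8/2.5²) / 3.4016 = 5.8282.
Interval: 5.8282 ± 1.960 × 0.5422 → [4.765, 6.891].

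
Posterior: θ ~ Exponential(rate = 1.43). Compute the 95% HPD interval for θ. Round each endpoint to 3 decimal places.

The exponential density is strictly decreasing on [0, ∞), so the HPD interval is anchored at 0: [0, q] with P(θ ≤ q) = 0.95.
q = −ln(1 − 0.95) / 1.43 = 2.9957 / 1.43 = 2.095.

[0.000, 2.095]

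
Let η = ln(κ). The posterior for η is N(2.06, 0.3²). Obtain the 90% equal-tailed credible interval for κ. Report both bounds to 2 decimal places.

[4.79, 12.85]

On the log scale the 90% interval is 2.06 ± 1.645 × 0.3 = [1.5665, 2.5535].
Exponentiate: [e^1.5665, e^2.5535] = [4.79, 12.85].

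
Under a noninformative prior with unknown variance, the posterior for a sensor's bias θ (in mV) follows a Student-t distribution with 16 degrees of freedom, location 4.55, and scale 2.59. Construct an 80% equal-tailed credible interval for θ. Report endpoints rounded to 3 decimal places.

[1.088, 8.012]

The t_16 distribution is symmetric; the 80% interval is 4.55 ± t·2.59 with t_{0.9,16} = 1.337.
Half-width: 1.337 × 2.59 = 3.462.
4.55 − 3.462 = 1.088; 4.55 + 3.462 = 8.012.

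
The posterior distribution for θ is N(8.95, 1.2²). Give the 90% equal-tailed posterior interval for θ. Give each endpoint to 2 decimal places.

The posterior is symmetric, so the 90% equal-tailed interval is θ = 8.95 ± z·1.2 with z = 1.645.
Half-width: 1.645 × 1.2 = 1.97.
8.95 − 1.97 = 6.98; 8.95 + 1.97 = 10.92.

[6.98, 10.92]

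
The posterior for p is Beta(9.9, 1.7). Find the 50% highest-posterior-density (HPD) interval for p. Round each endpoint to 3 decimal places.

[0.856, 0.971]

The posterior is unimodal and skewed, so the HPD interval has equal density at both endpoints and is the shortest 50% interval.
Solving f(0.856) = f(0.971) with F(0.971) − F(0.856) = 0.50 gives [0.856, 0.971].
For comparison, the equal-tailed interval is [0.798, 0.930]; the HPD is narrower and shifted toward the mode.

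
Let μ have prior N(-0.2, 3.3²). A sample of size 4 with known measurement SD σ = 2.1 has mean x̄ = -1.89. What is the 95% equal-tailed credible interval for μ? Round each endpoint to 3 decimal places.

Posterior precision = 1/3.3² + 4/2.1² = 0.0918 + 0.9070 = 0.9989, so posterior SD = 1.0006.
Posterior mean = (-0.2/3.3² + 4·-1.89/2.1²) / 0.9989 = -1.7346.
Interval: -1.7346 ± 1.960 × 1.0006 → [-3.696, 0.226].

[-3.696, 0.226]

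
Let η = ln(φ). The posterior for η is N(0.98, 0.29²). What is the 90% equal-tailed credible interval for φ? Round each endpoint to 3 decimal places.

[1.654, 4.293]

On the log scale the 90% interval is 0.98 ± 1.645 × 0.29 = [0.5030, 1.4570].
Exponentiate: [e^0.5030, e^1.4570] = [1.654, 4.293].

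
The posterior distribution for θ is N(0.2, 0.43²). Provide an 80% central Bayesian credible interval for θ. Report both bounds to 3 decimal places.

The posterior is symmetric, so the 80% equal-tailed interval is θ = 0.2 ± z·0.43 with z = 1.282.
Half-width: 1.282 × 0.43 = 0.551.
0.2 − 0.551 = -0.351; 0.2 + 0.551 = 0.751.

[-0.351, 0.751]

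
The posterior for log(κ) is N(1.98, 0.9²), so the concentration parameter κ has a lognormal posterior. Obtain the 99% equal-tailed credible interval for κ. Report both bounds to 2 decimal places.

[0.71, 73.57]

On the log scale the 99% interval is 1.98 ± 2.576 × 0.9 = [-0.3382, 4.2982].
Exponentiate: [e^-0.3382, e^4.2982] = [0.71, 73.57].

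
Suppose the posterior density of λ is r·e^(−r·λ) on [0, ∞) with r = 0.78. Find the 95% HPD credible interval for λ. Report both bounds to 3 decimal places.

[0.000, 3.841]

The exponential density is strictly decreasing on [0, ∞), so the HPD interval is anchored at 0: [0, q] with P(λ ≤ q) = 0.95.
q = −ln(1 − 0.95) / 0.78 = 2.9957 / 0.78 = 3.841.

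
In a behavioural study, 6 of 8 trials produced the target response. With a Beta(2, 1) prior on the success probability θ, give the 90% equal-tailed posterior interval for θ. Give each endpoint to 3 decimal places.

Posterior: Beta(2+6, 1+2) = Beta(8, 3).
Equal-tailed 90% interval: the 0.05 and 0.95 quantiles of Beta(8, 3).
Posterior mean ≈ 0.727, SD ≈ 0.129; a Normal approximation gives roughly [0.516, 0.939].
Exact: F⁻¹(0.05) = 0.493; F⁻¹(0.95) = 0.913.

[0.493, 0.913]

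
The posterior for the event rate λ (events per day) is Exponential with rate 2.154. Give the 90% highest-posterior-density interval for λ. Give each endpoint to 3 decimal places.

The exponential density is strictly decreasing on [0, ∞), so the HPD interval is anchored at 0: [0, q] with P(λ ≤ q) = 0.90.
q = −ln(1 − 0.90) / 2.154 = 2.3026 / 2.154 = 1.069.

[0.000, 1.069]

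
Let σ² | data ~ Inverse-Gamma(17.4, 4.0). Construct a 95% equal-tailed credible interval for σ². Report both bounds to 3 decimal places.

[0.151, 0.392]

Inverse-Gamma(17.4, 4.0) quantiles: F⁻¹(0.025) and F⁻¹(0.975).
Equivalently, 1/σ² ~ Gamma(17.4, rate = 4.0); invert its 0.975 and 0.025 quantiles.
Posterior mean ≈ 0.244, SD ≈ 0.062; a Normal approximation gives roughly [0.122, 0.366].
Exact: lower = 0.151; upper = 0.392.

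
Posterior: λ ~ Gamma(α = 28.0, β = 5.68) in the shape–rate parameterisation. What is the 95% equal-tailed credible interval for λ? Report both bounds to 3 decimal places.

[3.276, 6.916]

Posterior: Gamma(shape 28.0, rate 5.68).
Equal-tailed 95% interval: Gamma(28.0, 5.68) quantiles at 0.025 and 0.975.
Posterior mean ≈ 4.930, SD ≈ 0.932; a Normal approximation gives roughly [3.104, 6.755].
Exact: lower = 3.276; upper = 6.916.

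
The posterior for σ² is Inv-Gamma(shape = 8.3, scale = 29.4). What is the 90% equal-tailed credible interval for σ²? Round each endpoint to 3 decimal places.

[2.172, 7.011]

Inverse-Gamma(8.3, 29.4) quantiles: F⁻¹(0.05) and F⁻¹(0.95).
Equivalently, 1/σ² ~ Gamma(8.3, rate = 29.4); invert its 0.95 and 0.05 quantiles.
Posterior mean ≈ 4.027, SD ≈ 1.605; a Normal approximation gives roughly [1.388, 6.667].
Exact: lower = 2.172; upper = 7.011.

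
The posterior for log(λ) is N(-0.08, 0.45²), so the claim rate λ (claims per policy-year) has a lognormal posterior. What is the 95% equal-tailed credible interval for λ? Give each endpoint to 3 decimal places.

[0.382, 2.230]

On the log scale the 95% interval is -0.08 ± 1.960 × 0.45 = [-0.9620, 0.8020].
Exponentiate: [e^-0.9620, e^0.8020] = [0.382, 2.230].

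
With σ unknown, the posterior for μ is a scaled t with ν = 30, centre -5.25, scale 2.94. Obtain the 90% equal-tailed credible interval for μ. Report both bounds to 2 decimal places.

[-10.24, -0.26]

The t_30 distribution is symmetric; the 90% interval is -5.25 ± t·2.94 with t_{0.95,30} = 1.697.
Half-width: 1.697 × 2.94 = 4.99.
-5.25 − 4.99 = -10.24; -5.25 + 4.99 = -0.26.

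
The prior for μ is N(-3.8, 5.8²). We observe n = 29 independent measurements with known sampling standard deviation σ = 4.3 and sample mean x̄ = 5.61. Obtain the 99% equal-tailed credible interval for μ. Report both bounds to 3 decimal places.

[3.397, 7.473]

Posterior precision = 1/5.8² + 29/4.3² = 0.0297 + 1.5684 = 1.5981, so posterior SD = 0.7910.
Posterior mean = (-3.8/5.8² + 29·5.61/4.3²) / 1.5981 = 5.4350.
Interval: 5.4350 ± 2.576 × 0.7910 → [3.397, 7.473].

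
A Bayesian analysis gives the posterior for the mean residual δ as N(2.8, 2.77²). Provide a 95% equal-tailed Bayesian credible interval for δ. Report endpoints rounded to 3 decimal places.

The posterior is symmetric, so the 95% equal-tailed interval is δ = 2.8 ± z·2.77 with z = 1.960.
Half-width: 1.960 × 2.77 = 5.429.
2.8 − 5.429 = -2.629; 2.8 + 5.429 = 8.229.

[-2.629, 8.229]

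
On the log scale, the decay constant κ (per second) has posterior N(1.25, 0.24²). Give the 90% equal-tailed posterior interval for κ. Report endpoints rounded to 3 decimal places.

On the log scale the 90% interval is 1.25 ± 1.645 × 0.24 = [0.8552, 1.6448].
Exponentiate: [e^0.8552, e^1.6448] = [2.352, 5.180].

[2.352, 5.180]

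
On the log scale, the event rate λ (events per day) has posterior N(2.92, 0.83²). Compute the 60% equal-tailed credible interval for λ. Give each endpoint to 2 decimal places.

On the log scale the 60% interval is 2.92 ± 0.842 × 0.83 = [2.2215, 3.6185].
Exponentiate: [e^2.2215, e^3.6185] = [9.22, 37.28].

[9.22, 37.28]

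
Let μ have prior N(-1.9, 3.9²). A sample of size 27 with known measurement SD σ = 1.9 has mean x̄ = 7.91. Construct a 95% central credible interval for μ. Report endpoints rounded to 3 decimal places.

[7.111, 8.538]

Posterior precision = 1/3.9² + 27/1.9² = 0.0657 + 7.4792 = 7.5450, so posterior SD = 0.3641.
Posterior mean = (-1.9/3.9² + 27·7.91/1.9²) / 7.5450 = 7.8245.
Interval: 7.8245 ± 1.960 × 0.3641 → [7.111, 8.538].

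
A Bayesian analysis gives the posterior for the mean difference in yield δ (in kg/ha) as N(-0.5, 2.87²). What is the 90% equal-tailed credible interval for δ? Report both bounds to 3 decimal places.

[-5.221, 4.221]

The posterior is symmetric, so the 90% equal-tailed interval is δ = -0.5 ± z·2.87 with z = 1.645.
Half-width: 1.645 × 2.87 = 4.721.
-0.5 − 4.721 = -5.221; -0.5 + 4.721 = 4.221.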